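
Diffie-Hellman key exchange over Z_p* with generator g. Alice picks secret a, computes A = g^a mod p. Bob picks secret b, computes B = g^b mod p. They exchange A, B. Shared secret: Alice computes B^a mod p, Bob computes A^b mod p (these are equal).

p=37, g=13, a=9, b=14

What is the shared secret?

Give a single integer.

A = 13^9 mod 37  (bits of 9 = 1001)
  bit 0 = 1: r = r^2 * 13 mod 37 = 1^2 * 13 = 1*13 = 13
  bit 1 = 0: r = r^2 mod 37 = 13^2 = 21
  bit 2 = 0: r = r^2 mod 37 = 21^2 = 34
  bit 3 = 1: r = r^2 * 13 mod 37 = 34^2 * 13 = 9*13 = 6
  -> A = 6
B = 13^14 mod 37  (bits of 14 = 1110)
  bit 0 = 1: r = r^2 * 13 mod 37 = 1^2 * 13 = 1*13 = 13
  bit 1 = 1: r = r^2 * 13 mod 37 = 13^2 * 13 = 21*13 = 14
  bit 2 = 1: r = r^2 * 13 mod 37 = 14^2 * 13 = 11*13 = 32
  bit 3 = 0: r = r^2 mod 37 = 32^2 = 25
  -> B = 25
s = B^a = 25^9 mod 37  (bits of 9 = 1001)
  bit 0 = 1: r = r^2 * 25 mod 37 = 1^2 * 25 = 1*25 = 25
  bit 1 = 0: r = r^2 mod 37 = 25^2 = 33
  bit 2 = 0: r = r^2 mod 37 = 33^2 = 16
  bit 3 = 1: r = r^2 * 25 mod 37 = 16^2 * 25 = 34*25 = 36
  -> s = B^a = 36

Answer: 36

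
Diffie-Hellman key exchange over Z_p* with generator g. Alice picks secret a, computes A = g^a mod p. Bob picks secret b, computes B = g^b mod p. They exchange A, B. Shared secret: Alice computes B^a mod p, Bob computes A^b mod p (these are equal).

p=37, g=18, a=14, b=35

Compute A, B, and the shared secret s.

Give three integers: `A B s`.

A = 18^14 mod 37  (bits of 14 = 1110)
  bit 0 = 1: r = r^2 * 18 mod 37 = 1^2 * 18 = 1*18 = 18
  bit 1 = 1: r = r^2 * 18 mod 37 = 18^2 * 18 = 28*18 = 23
  bit 2 = 1: r = r^2 * 18 mod 37 = 23^2 * 18 = 11*18 = 13
  bit 3 = 0: r = r^2 mod 37 = 13^2 = 21
  -> A = 21
B = 18^35 mod 37  (bits of 35 = 100011)
  bit 0 = 1: r = r^2 * 18 mod 37 = 1^2 * 18 = 1*18 = 18
  bit 1 = 0: r = r^2 mod 37 = 18^2 = 28
  bit 2 = 0: r = r^2 mod 37 = 28^2 = 7
  bit 3 = 0: r = r^2 mod 37 = 7^2 = 12
  bit 4 = 1: r = r^2 * 18 mod 37 = 12^2 * 18 = 33*18 = 2
  bit 5 = 1: r = r^2 * 18 mod 37 = 2^2 * 18 = 4*18 = 35
  -> B = 35
s = B^a = 35^14 mod 37  (bits of 14 = 1110)
  bit 0 = 1: r = r^2 * 35 mod 37 = 1^2 * 35 = 1*35 = 35
  bit 1 = 1: r = r^2 * 35 mod 37 = 35^2 * 35 = 4*35 = 29
  bit 2 = 1: r = r^2 * 35 mod 37 = 29^2 * 35 = 27*35 = 20
  bit 3 = 0: r = r^2 mod 37 = 20^2 = 30
  -> s = B^a = 30

Answer: 21 35 30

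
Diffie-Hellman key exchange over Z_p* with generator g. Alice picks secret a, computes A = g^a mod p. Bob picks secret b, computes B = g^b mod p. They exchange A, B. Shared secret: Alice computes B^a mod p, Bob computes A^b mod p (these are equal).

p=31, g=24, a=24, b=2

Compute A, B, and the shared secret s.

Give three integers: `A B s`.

Answer: 8 18 2

Derivation:
A = 24^24 mod 31  (bits of 24 = 11000)
  bit 0 = 1: r = r^2 * 24 mod 31 = 1^2 * 24 = 1*24 = 24
  bit 1 = 1: r = r^2 * 24 mod 31 = 24^2 * 24 = 18*24 = 29
  bit 2 = 0: r = r^2 mod 31 = 29^2 = 4
  bit 3 = 0: r = r^2 mod 31 = 4^2 = 16
  bit 4 = 0: r = r^2 mod 31 = 16^2 = 8
  -> A = 8
B = 24^2 mod 31  (bits of 2 = 10)
  bit 0 = 1: r = r^2 * 24 mod 31 = 1^2 * 24 = 1*24 = 24
  bit 1 = 0: r = r^2 mod 31 = 24^2 = 18
  -> B = 18
s = B^a = 18^24 mod 31  (bits of 24 = 11000)
  bit 0 = 1: r = r^2 * 18 mod 31 = 1^2 * 18 = 1*18 = 18
  bit 1 = 1: r = r^2 * 18 mod 31 = 18^2 * 18 = 14*18 = 4
  bit 2 = 0: r = r^2 mod 31 = 4^2 = 16
  bit 3 = 0: r = r^2 mod 31 = 16^2 = 8
  bit 4 = 0: r = r^2 mod 31 = 8^2 = 2
  -> s = B^a = 2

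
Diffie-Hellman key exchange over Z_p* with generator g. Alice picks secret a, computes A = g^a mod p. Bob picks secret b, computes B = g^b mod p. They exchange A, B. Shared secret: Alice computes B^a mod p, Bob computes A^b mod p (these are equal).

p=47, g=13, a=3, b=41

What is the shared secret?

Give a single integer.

A = 13^3 mod 47  (bits of 3 = 11)
  bit 0 = 1: r = r^2 * 13 mod 47 = 1^2 * 13 = 1*13 = 13
  bit 1 = 1: r = r^2 * 13 mod 47 = 13^2 * 13 = 28*13 = 35
  -> A = 35
B = 13^41 mod 47  (bits of 41 = 101001)
  bit 0 = 1: r = r^2 * 13 mod 47 = 1^2 * 13 = 1*13 = 13
  bit 1 = 0: r = r^2 mod 47 = 13^2 = 28
  bit 2 = 1: r = r^2 * 13 mod 47 = 28^2 * 13 = 32*13 = 40
  bit 3 = 0: r = r^2 mod 47 = 40^2 = 2
  bit 4 = 0: r = r^2 mod 47 = 2^2 = 4
  bit 5 = 1: r = r^2 * 13 mod 47 = 4^2 * 13 = 16*13 = 20
  -> B = 20
s = B^a = 20^3 mod 47  (bits of 3 = 11)
  bit 0 = 1: r = r^2 * 20 mod 47 = 1^2 * 20 = 1*20 = 20
  bit 1 = 1: r = r^2 * 20 mod 47 = 20^2 * 20 = 24*20 = 10
  -> s = B^a = 10

Answer: 10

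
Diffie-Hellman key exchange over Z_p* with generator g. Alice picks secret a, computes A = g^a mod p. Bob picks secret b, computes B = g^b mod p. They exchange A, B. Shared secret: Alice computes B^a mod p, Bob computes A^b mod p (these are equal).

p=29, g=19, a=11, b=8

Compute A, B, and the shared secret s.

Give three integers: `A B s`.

A = 19^11 mod 29  (bits of 11 = 1011)
  bit 0 = 1: r = r^2 * 19 mod 29 = 1^2 * 19 = 1*19 = 19
  bit 1 = 0: r = r^2 mod 29 = 19^2 = 13
  bit 2 = 1: r = r^2 * 19 mod 29 = 13^2 * 19 = 24*19 = 21
  bit 3 = 1: r = r^2 * 19 mod 29 = 21^2 * 19 = 6*19 = 27
  -> A = 27
B = 19^8 mod 29  (bits of 8 = 1000)
  bit 0 = 1: r = r^2 * 19 mod 29 = 1^2 * 19 = 1*19 = 19
  bit 1 = 0: r = r^2 mod 29 = 19^2 = 13
  bit 2 = 0: r = r^2 mod 29 = 13^2 = 24
  bit 3 = 0: r = r^2 mod 29 = 24^2 = 25
  -> B = 25
s = B^a = 25^11 mod 29  (bits of 11 = 1011)
  bit 0 = 1: r = r^2 * 25 mod 29 = 1^2 * 25 = 1*25 = 25
  bit 1 = 0: r = r^2 mod 29 = 25^2 = 16
  bit 2 = 1: r = r^2 * 25 mod 29 = 16^2 * 25 = 24*25 = 20
  bit 3 = 1: r = r^2 * 25 mod 29 = 20^2 * 25 = 23*25 = 24
  -> s = B^a = 24

Answer: 27 25 24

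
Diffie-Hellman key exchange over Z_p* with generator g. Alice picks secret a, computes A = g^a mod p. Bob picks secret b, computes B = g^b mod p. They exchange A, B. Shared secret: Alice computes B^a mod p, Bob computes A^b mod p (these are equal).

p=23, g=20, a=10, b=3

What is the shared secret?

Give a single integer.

Answer: 6

Derivation:
A = 20^10 mod 23  (bits of 10 = 1010)
  bit 0 = 1: r = r^2 * 20 mod 23 = 1^2 * 20 = 1*20 = 20
  bit 1 = 0: r = r^2 mod 23 = 20^2 = 9
  bit 2 = 1: r = r^2 * 20 mod 23 = 9^2 * 20 = 12*20 = 10
  bit 3 = 0: r = r^2 mod 23 = 10^2 = 8
  -> A = 8
B = 20^3 mod 23  (bits of 3 = 11)
  bit 0 = 1: r = r^2 * 20 mod 23 = 1^2 * 20 = 1*20 = 20
  bit 1 = 1: r = r^2 * 20 mod 23 = 20^2 * 20 = 9*20 = 19
  -> B = 19
s = B^a = 19^10 mod 23  (bits of 10 = 1010)
  bit 0 = 1: r = r^2 * 19 mod 23 = 1^2 * 19 = 1*19 = 19
  bit 1 = 0: r = r^2 mod 23 = 19^2 = 16
  bit 2 = 1: r = r^2 * 19 mod 23 = 16^2 * 19 = 3*19 = 11
  bit 3 = 0: r = r^2 mod 23 = 11^2 = 6
  -> s = B^a = 6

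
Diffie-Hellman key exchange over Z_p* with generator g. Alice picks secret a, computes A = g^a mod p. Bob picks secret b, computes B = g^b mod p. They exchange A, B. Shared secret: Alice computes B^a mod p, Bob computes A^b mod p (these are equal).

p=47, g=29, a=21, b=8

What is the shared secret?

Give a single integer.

Answer: 6

Derivation:
A = 29^21 mod 47  (bits of 21 = 10101)
  bit 0 = 1: r = r^2 * 29 mod 47 = 1^2 * 29 = 1*29 = 29
  bit 1 = 0: r = r^2 mod 47 = 29^2 = 42
  bit 2 = 1: r = r^2 * 29 mod 47 = 42^2 * 29 = 25*29 = 20
  bit 3 = 0: r = r^2 mod 47 = 20^2 = 24
  bit 4 = 1: r = r^2 * 29 mod 47 = 24^2 * 29 = 12*29 = 19
  -> A = 19
B = 29^8 mod 47  (bits of 8 = 1000)
  bit 0 = 1: r = r^2 * 29 mod 47 = 1^2 * 29 = 1*29 = 29
  bit 1 = 0: r = r^2 mod 47 = 29^2 = 42
  bit 2 = 0: r = r^2 mod 47 = 42^2 = 25
  bit 3 = 0: r = r^2 mod 47 = 25^2 = 14
  -> B = 14
s = B^a = 14^21 mod 47  (bits of 21 = 10101)
  bit 0 = 1: r = r^2 * 14 mod 47 = 1^2 * 14 = 1*14 = 14
  bit 1 = 0: r = r^2 mod 47 = 14^2 = 8
  bit 2 = 1: r = r^2 * 14 mod 47 = 8^2 * 14 = 17*14 = 3
  bit 3 = 0: r = r^2 mod 47 = 3^2 = 9
  bit 4 = 1: r = r^2 * 14 mod 47 = 9^2 * 14 = 34*14 = 6
  -> s = B^a = 6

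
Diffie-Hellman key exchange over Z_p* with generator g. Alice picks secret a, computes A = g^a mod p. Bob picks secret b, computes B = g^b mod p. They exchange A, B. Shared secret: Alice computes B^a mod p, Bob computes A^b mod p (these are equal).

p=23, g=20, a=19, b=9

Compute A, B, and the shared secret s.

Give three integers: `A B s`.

Answer: 17 5 7

Derivation:
A = 20^19 mod 23  (bits of 19 = 10011)
  bit 0 = 1: r = r^2 * 20 mod 23 = 1^2 * 20 = 1*20 = 20
  bit 1 = 0: r = r^2 mod 23 = 20^2 = 9
  bit 2 = 0: r = r^2 mod 23 = 9^2 = 12
  bit 3 = 1: r = r^2 * 20 mod 23 = 12^2 * 20 = 6*20 = 5
  bit 4 = 1: r = r^2 * 20 mod 23 = 5^2 * 20 = 2*20 = 17
  -> A = 17
B = 20^9 mod 23  (bits of 9 = 1001)
  bit 0 = 1: r = r^2 * 20 mod 23 = 1^2 * 20 = 1*20 = 20
  bit 1 = 0: r = r^2 mod 23 = 20^2 = 9
  bit 2 = 0: r = r^2 mod 23 = 9^2 = 12
  bit 3 = 1: r = r^2 * 20 mod 23 = 12^2 * 20 = 6*20 = 5
  -> B = 5
s = B^a = 5^19 mod 23  (bits of 19 = 10011)
  bit 0 = 1: r = r^2 * 5 mod 23 = 1^2 * 5 = 1*5 = 5
  bit 1 = 0: r = r^2 mod 23 = 5^2 = 2
  bit 2 = 0: r = r^2 mod 23 = 2^2 = 4
  bit 3 = 1: r = r^2 * 5 mod 23 = 4^2 * 5 = 16*5 = 11
  bit 4 = 1: r = r^2 * 5 mod 23 = 11^2 * 5 = 6*5 = 7
  -> s = B^a = 7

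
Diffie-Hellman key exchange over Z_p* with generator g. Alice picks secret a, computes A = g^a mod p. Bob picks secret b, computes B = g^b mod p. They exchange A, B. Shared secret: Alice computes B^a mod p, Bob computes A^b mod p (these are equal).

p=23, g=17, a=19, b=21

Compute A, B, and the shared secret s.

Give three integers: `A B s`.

A = 17^19 mod 23  (bits of 19 = 10011)
  bit 0 = 1: r = r^2 * 17 mod 23 = 1^2 * 17 = 1*17 = 17
  bit 1 = 0: r = r^2 mod 23 = 17^2 = 13
  bit 2 = 0: r = r^2 mod 23 = 13^2 = 8
  bit 3 = 1: r = r^2 * 17 mod 23 = 8^2 * 17 = 18*17 = 7
  bit 4 = 1: r = r^2 * 17 mod 23 = 7^2 * 17 = 3*17 = 5
  -> A = 5
B = 17^21 mod 23  (bits of 21 = 10101)
  bit 0 = 1: r = r^2 * 17 mod 23 = 1^2 * 17 = 1*17 = 17
  bit 1 = 0: r = r^2 mod 23 = 17^2 = 13
  bit 2 = 1: r = r^2 * 17 mod 23 = 13^2 * 17 = 8*17 = 21
  bit 3 = 0: r = r^2 mod 23 = 21^2 = 4
  bit 4 = 1: r = r^2 * 17 mod 23 = 4^2 * 17 = 16*17 = 19
  -> B = 19
s = B^a = 19^19 mod 23  (bits of 19 = 10011)
  bit 0 = 1: r = r^2 * 19 mod 23 = 1^2 * 19 = 1*19 = 19
  bit 1 = 0: r = r^2 mod 23 = 19^2 = 16
  bit 2 = 0: r = r^2 mod 23 = 16^2 = 3
  bit 3 = 1: r = r^2 * 19 mod 23 = 3^2 * 19 = 9*19 = 10
  bit 4 = 1: r = r^2 * 19 mod 23 = 10^2 * 19 = 8*19 = 14
  -> s = B^a = 14

Answer: 5 19 14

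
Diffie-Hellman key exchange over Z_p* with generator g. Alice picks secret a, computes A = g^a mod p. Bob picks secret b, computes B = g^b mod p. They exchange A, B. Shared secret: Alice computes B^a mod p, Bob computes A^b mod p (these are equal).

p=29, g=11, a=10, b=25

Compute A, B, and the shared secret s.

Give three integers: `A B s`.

Answer: 22 19 6

Derivation:
A = 11^10 mod 29  (bits of 10 = 1010)
  bit 0 = 1: r = r^2 * 11 mod 29 = 1^2 * 11 = 1*11 = 11
  bit 1 = 0: r = r^2 mod 29 = 11^2 = 5
  bit 2 = 1: r = r^2 * 11 mod 29 = 5^2 * 11 = 25*11 = 14
  bit 3 = 0: r = r^2 mod 29 = 14^2 = 22
  -> A = 22
B = 11^25 mod 29  (bits of 25 = 11001)
  bit 0 = 1: r = r^2 * 11 mod 29 = 1^2 * 11 = 1*11 = 11
  bit 1 = 1: r = r^2 * 11 mod 29 = 11^2 * 11 = 5*11 = 26
  bit 2 = 0: r = r^2 mod 29 = 26^2 = 9
  bit 3 = 0: r = r^2 mod 29 = 9^2 = 23
  bit 4 = 1: r = r^2 * 11 mod 29 = 23^2 * 11 = 7*11 = 19
  -> B = 19
s = B^a = 19^10 mod 29  (bits of 10 = 1010)
  bit 0 = 1: r = r^2 * 19 mod 29 = 1^2 * 19 = 1*19 = 19
  bit 1 = 0: r = r^2 mod 29 = 19^2 = 13
  bit 2 = 1: r = r^2 * 19 mod 29 = 13^2 * 19 = 24*19 = 21
  bit 3 = 0: r = r^2 mod 29 = 21^2 = 6
  -> s = B^a = 6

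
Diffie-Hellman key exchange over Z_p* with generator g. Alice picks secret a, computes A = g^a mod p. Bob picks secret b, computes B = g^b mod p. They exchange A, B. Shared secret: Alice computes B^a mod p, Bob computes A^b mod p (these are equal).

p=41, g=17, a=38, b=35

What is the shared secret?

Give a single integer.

Answer: 32

Derivation:
A = 17^38 mod 41  (bits of 38 = 100110)
  bit 0 = 1: r = r^2 * 17 mod 41 = 1^2 * 17 = 1*17 = 17
  bit 1 = 0: r = r^2 mod 41 = 17^2 = 2
  bit 2 = 0: r = r^2 mod 41 = 2^2 = 4
  bit 3 = 1: r = r^2 * 17 mod 41 = 4^2 * 17 = 16*17 = 26
  bit 4 = 1: r = r^2 * 17 mod 41 = 26^2 * 17 = 20*17 = 12
  bit 5 = 0: r = r^2 mod 41 = 12^2 = 21
  -> A = 21
B = 17^35 mod 41  (bits of 35 = 100011)
  bit 0 = 1: r = r^2 * 17 mod 41 = 1^2 * 17 = 1*17 = 17
  bit 1 = 0: r = r^2 mod 41 = 17^2 = 2
  bit 2 = 0: r = r^2 mod 41 = 2^2 = 4
  bit 3 = 0: r = r^2 mod 41 = 4^2 = 16
  bit 4 = 1: r = r^2 * 17 mod 41 = 16^2 * 17 = 10*17 = 6
  bit 5 = 1: r = r^2 * 17 mod 41 = 6^2 * 17 = 36*17 = 38
  -> B = 38
s = B^a = 38^38 mod 41  (bits of 38 = 100110)
  bit 0 = 1: r = r^2 * 38 mod 41 = 1^2 * 38 = 1*38 = 38
  bit 1 = 0: r = r^2 mod 41 = 38^2 = 9
  bit 2 = 0: r = r^2 mod 41 = 9^2 = 40
  bit 3 = 1: r = r^2 * 38 mod 41 = 40^2 * 38 = 1*38 = 38
  bit 4 = 1: r = r^2 * 38 mod 41 = 38^2 * 38 = 9*38 = 14
  bit 5 = 0: r = r^2 mod 41 = 14^2 = 32
  -> s = B^a = 32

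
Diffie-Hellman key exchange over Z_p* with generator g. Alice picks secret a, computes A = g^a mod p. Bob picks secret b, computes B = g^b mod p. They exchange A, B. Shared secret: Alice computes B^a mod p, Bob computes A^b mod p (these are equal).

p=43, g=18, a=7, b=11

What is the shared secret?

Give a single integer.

A = 18^7 mod 43  (bits of 7 = 111)
  bit 0 = 1: r = r^2 * 18 mod 43 = 1^2 * 18 = 1*18 = 18
  bit 1 = 1: r = r^2 * 18 mod 43 = 18^2 * 18 = 23*18 = 27
  bit 2 = 1: r = r^2 * 18 mod 43 = 27^2 * 18 = 41*18 = 7
  -> A = 7
B = 18^11 mod 43  (bits of 11 = 1011)
  bit 0 = 1: r = r^2 * 18 mod 43 = 1^2 * 18 = 1*18 = 18
  bit 1 = 0: r = r^2 mod 43 = 18^2 = 23
  bit 2 = 1: r = r^2 * 18 mod 43 = 23^2 * 18 = 13*18 = 19
  bit 3 = 1: r = r^2 * 18 mod 43 = 19^2 * 18 = 17*18 = 5
  -> B = 5
s = B^a = 5^7 mod 43  (bits of 7 = 111)
  bit 0 = 1: r = r^2 * 5 mod 43 = 1^2 * 5 = 1*5 = 5
  bit 1 = 1: r = r^2 * 5 mod 43 = 5^2 * 5 = 25*5 = 39
  bit 2 = 1: r = r^2 * 5 mod 43 = 39^2 * 5 = 16*5 = 37
  -> s = B^a = 37

Answer: 37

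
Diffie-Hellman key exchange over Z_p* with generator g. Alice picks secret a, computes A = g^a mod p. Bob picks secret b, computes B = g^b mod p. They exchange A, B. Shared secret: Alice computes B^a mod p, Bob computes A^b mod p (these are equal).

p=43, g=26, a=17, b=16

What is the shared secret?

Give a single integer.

A = 26^17 mod 43  (bits of 17 = 10001)
  bit 0 = 1: r = r^2 * 26 mod 43 = 1^2 * 26 = 1*26 = 26
  bit 1 = 0: r = r^2 mod 43 = 26^2 = 31
  bit 2 = 0: r = r^2 mod 43 = 31^2 = 15
  bit 3 = 0: r = r^2 mod 43 = 15^2 = 10
  bit 4 = 1: r = r^2 * 26 mod 43 = 10^2 * 26 = 14*26 = 20
  -> A = 20
B = 26^16 mod 43  (bits of 16 = 10000)
  bit 0 = 1: r = r^2 * 26 mod 43 = 1^2 * 26 = 1*26 = 26
  bit 1 = 0: r = r^2 mod 43 = 26^2 = 31
  bit 2 = 0: r = r^2 mod 43 = 31^2 = 15
  bit 3 = 0: r = r^2 mod 43 = 15^2 = 10
  bit 4 = 0: r = r^2 mod 43 = 10^2 = 14
  -> B = 14
s = B^a = 14^17 mod 43  (bits of 17 = 10001)
  bit 0 = 1: r = r^2 * 14 mod 43 = 1^2 * 14 = 1*14 = 14
  bit 1 = 0: r = r^2 mod 43 = 14^2 = 24
  bit 2 = 0: r = r^2 mod 43 = 24^2 = 17
  bit 3 = 0: r = r^2 mod 43 = 17^2 = 31
  bit 4 = 1: r = r^2 * 14 mod 43 = 31^2 * 14 = 15*14 = 38
  -> s = B^a = 38

Answer: 38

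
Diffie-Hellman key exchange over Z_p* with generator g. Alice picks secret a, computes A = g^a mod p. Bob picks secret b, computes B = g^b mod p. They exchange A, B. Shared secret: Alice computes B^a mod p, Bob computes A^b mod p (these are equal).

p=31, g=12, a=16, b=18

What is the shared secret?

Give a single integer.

Answer: 8

Derivation:
A = 12^16 mod 31  (bits of 16 = 10000)
  bit 0 = 1: r = r^2 * 12 mod 31 = 1^2 * 12 = 1*12 = 12
  bit 1 = 0: r = r^2 mod 31 = 12^2 = 20
  bit 2 = 0: r = r^2 mod 31 = 20^2 = 28
  bit 3 = 0: r = r^2 mod 31 = 28^2 = 9
  bit 4 = 0: r = r^2 mod 31 = 9^2 = 19
  -> A = 19
B = 12^18 mod 31  (bits of 18 = 10010)
  bit 0 = 1: r = r^2 * 12 mod 31 = 1^2 * 12 = 1*12 = 12
  bit 1 = 0: r = r^2 mod 31 = 12^2 = 20
  bit 2 = 0: r = r^2 mod 31 = 20^2 = 28
  bit 3 = 1: r = r^2 * 12 mod 31 = 28^2 * 12 = 9*12 = 15
  bit 4 = 0: r = r^2 mod 31 = 15^2 = 8
  -> B = 8
s = B^a = 8^16 mod 31  (bits of 16 = 10000)
  bit 0 = 1: r = r^2 * 8 mod 31 = 1^2 * 8 = 1*8 = 8
  bit 1 = 0: r = r^2 mod 31 = 8^2 = 2
  bit 2 = 0: r = r^2 mod 31 = 2^2 = 4
  bit 3 = 0: r = r^2 mod 31 = 4^2 = 16
  bit 4 = 0: r = r^2 mod 31 = 16^2 = 8
  -> s = B^a = 8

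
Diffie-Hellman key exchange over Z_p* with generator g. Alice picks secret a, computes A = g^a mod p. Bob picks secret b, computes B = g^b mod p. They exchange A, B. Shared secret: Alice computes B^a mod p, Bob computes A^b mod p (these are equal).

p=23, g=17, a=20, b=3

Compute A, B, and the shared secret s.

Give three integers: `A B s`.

Answer: 16 14 2

Derivation:
A = 17^20 mod 23  (bits of 20 = 10100)
  bit 0 = 1: r = r^2 * 17 mod 23 = 1^2 * 17 = 1*17 = 17
  bit 1 = 0: r = r^2 mod 23 = 17^2 = 13
  bit 2 = 1: r = r^2 * 17 mod 23 = 13^2 * 17 = 8*17 = 21
  bit 3 = 0: r = r^2 mod 23 = 21^2 = 4
  bit 4 = 0: r = r^2 mod 23 = 4^2 = 16
  -> A = 16
B = 17^3 mod 23  (bits of 3 = 11)
  bit 0 = 1: r = r^2 * 17 mod 23 = 1^2 * 17 = 1*17 = 17
  bit 1 = 1: r = r^2 * 17 mod 23 = 17^2 * 17 = 13*17 = 14
  -> B = 14
s = B^a = 14^20 mod 23  (bits of 20 = 10100)
  bit 0 = 1: r = r^2 * 14 mod 23 = 1^2 * 14 = 1*14 = 14
  bit 1 = 0: r = r^2 mod 23 = 14^2 = 12
  bit 2 = 1: r = r^2 * 14 mod 23 = 12^2 * 14 = 6*14 = 15
  bit 3 = 0: r = r^2 mod 23 = 15^2 = 18
  bit 4 = 0: r = r^2 mod 23 = 18^2 = 2
  -> s = B^a = 2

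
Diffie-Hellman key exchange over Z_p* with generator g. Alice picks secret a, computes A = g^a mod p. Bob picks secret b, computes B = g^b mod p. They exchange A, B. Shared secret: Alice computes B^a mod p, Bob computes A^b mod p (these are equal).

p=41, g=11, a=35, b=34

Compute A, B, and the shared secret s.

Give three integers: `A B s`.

Answer: 14 5 32

Derivation:
A = 11^35 mod 41  (bits of 35 = 100011)
  bit 0 = 1: r = r^2 * 11 mod 41 = 1^2 * 11 = 1*11 = 11
  bit 1 = 0: r = r^2 mod 41 = 11^2 = 39
  bit 2 = 0: r = r^2 mod 41 = 39^2 = 4
  bit 3 = 0: r = r^2 mod 41 = 4^2 = 16
  bit 4 = 1: r = r^2 * 11 mod 41 = 16^2 * 11 = 10*11 = 28
  bit 5 = 1: r = r^2 * 11 mod 41 = 28^2 * 11 = 5*11 = 14
  -> A = 14
B = 11^34 mod 41  (bits of 34 = 100010)
  bit 0 = 1: r = r^2 * 11 mod 41 = 1^2 * 11 = 1*11 = 11
  bit 1 = 0: r = r^2 mod 41 = 11^2 = 39
  bit 2 = 0: r = r^2 mod 41 = 39^2 = 4
  bit 3 = 0: r = r^2 mod 41 = 4^2 = 16
  bit 4 = 1: r = r^2 * 11 mod 41 = 16^2 * 11 = 10*11 = 28
  bit 5 = 0: r = r^2 mod 41 = 28^2 = 5
  -> B = 5
s = B^a = 5^35 mod 41  (bits of 35 = 100011)
  bit 0 = 1: r = r^2 * 5 mod 41 = 1^2 * 5 = 1*5 = 5
  bit 1 = 0: r = r^2 mod 41 = 5^2 = 25
  bit 2 = 0: r = r^2 mod 41 = 25^2 = 10
  bit 3 = 0: r = r^2 mod 41 = 10^2 = 18
  bit 4 = 1: r = r^2 * 5 mod 41 = 18^2 * 5 = 37*5 = 21
  bit 5 = 1: r = r^2 * 5 mod 41 = 21^2 * 5 = 31*5 = 32
  -> s = B^a = 32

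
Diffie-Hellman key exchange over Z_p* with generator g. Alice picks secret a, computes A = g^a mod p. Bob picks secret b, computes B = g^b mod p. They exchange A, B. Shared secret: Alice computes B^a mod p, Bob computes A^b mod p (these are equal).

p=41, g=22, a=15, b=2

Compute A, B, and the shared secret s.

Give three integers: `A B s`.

A = 22^15 mod 41  (bits of 15 = 1111)
  bit 0 = 1: r = r^2 * 22 mod 41 = 1^2 * 22 = 1*22 = 22
  bit 1 = 1: r = r^2 * 22 mod 41 = 22^2 * 22 = 33*22 = 29
  bit 2 = 1: r = r^2 * 22 mod 41 = 29^2 * 22 = 21*22 = 11
  bit 3 = 1: r = r^2 * 22 mod 41 = 11^2 * 22 = 39*22 = 38
  -> A = 38
B = 22^2 mod 41  (bits of 2 = 10)
  bit 0 = 1: r = r^2 * 22 mod 41 = 1^2 * 22 = 1*22 = 22
  bit 1 = 0: r = r^2 mod 41 = 22^2 = 33
  -> B = 33
s = B^a = 33^15 mod 41  (bits of 15 = 1111)
  bit 0 = 1: r = r^2 * 33 mod 41 = 1^2 * 33 = 1*33 = 33
  bit 1 = 1: r = r^2 * 33 mod 41 = 33^2 * 33 = 23*33 = 21
  bit 2 = 1: r = r^2 * 33 mod 41 = 21^2 * 33 = 31*33 = 39
  bit 3 = 1: r = r^2 * 33 mod 41 = 39^2 * 33 = 4*33 = 9
  -> s = B^a = 9

Answer: 38 33 9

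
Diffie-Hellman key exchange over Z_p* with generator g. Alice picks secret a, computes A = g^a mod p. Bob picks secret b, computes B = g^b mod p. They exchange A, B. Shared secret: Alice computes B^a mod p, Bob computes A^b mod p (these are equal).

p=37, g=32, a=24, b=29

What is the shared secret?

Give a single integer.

Answer: 10

Derivation:
A = 32^24 mod 37  (bits of 24 = 11000)
  bit 0 = 1: r = r^2 * 32 mod 37 = 1^2 * 32 = 1*32 = 32
  bit 1 = 1: r = r^2 * 32 mod 37 = 32^2 * 32 = 25*32 = 23
  bit 2 = 0: r = r^2 mod 37 = 23^2 = 11
  bit 3 = 0: r = r^2 mod 37 = 11^2 = 10
  bit 4 = 0: r = r^2 mod 37 = 10^2 = 26
  -> A = 26
B = 32^29 mod 37  (bits of 29 = 11101)
  bit 0 = 1: r = r^2 * 32 mod 37 = 1^2 * 32 = 1*32 = 32
  bit 1 = 1: r = r^2 * 32 mod 37 = 32^2 * 32 = 25*32 = 23
  bit 2 = 1: r = r^2 * 32 mod 37 = 23^2 * 32 = 11*32 = 19
  bit 3 = 0: r = r^2 mod 37 = 19^2 = 28
  bit 4 = 1: r = r^2 * 32 mod 37 = 28^2 * 32 = 7*32 = 2
  -> B = 2
s = B^a = 2^24 mod 37  (bits of 24 = 11000)
  bit 0 = 1: r = r^2 * 2 mod 37 = 1^2 * 2 = 1*2 = 2
  bit 1 = 1: r = r^2 * 2 mod 37 = 2^2 * 2 = 4*2 = 8
  bit 2 = 0: r = r^2 mod 37 = 8^2 = 27
  bit 3 = 0: r = r^2 mod 37 = 27^2 = 26
  bit 4 = 0: r = r^2 mod 37 = 26^2 = 10
  -> s = B^a = 10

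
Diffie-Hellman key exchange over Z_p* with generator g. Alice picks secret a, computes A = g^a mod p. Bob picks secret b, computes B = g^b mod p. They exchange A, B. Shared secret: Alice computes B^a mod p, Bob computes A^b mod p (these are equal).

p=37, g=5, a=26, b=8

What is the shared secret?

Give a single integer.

A = 5^26 mod 37  (bits of 26 = 11010)
  bit 0 = 1: r = r^2 * 5 mod 37 = 1^2 * 5 = 1*5 = 5
  bit 1 = 1: r = r^2 * 5 mod 37 = 5^2 * 5 = 25*5 = 14
  bit 2 = 0: r = r^2 mod 37 = 14^2 = 11
  bit 3 = 1: r = r^2 * 5 mod 37 = 11^2 * 5 = 10*5 = 13
  bit 4 = 0: r = r^2 mod 37 = 13^2 = 21
  -> A = 21
B = 5^8 mod 37  (bits of 8 = 1000)
  bit 0 = 1: r = r^2 * 5 mod 37 = 1^2 * 5 = 1*5 = 5
  bit 1 = 0: r = r^2 mod 37 = 5^2 = 25
  bit 2 = 0: r = r^2 mod 37 = 25^2 = 33
  bit 3 = 0: r = r^2 mod 37 = 33^2 = 16
  -> B = 16
s = B^a = 16^26 mod 37  (bits of 26 = 11010)
  bit 0 = 1: r = r^2 * 16 mod 37 = 1^2 * 16 = 1*16 = 16
  bit 1 = 1: r = r^2 * 16 mod 37 = 16^2 * 16 = 34*16 = 26
  bit 2 = 0: r = r^2 mod 37 = 26^2 = 10
  bit 3 = 1: r = r^2 * 16 mod 37 = 10^2 * 16 = 26*16 = 9
  bit 4 = 0: r = r^2 mod 37 = 9^2 = 7
  -> s = B^a = 7

Answer: 7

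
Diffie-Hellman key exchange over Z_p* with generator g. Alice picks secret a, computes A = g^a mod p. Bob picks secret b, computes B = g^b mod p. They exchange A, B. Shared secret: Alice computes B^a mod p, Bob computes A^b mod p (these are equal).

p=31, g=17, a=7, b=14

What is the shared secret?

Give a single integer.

Answer: 18

Derivation:
A = 17^7 mod 31  (bits of 7 = 111)
  bit 0 = 1: r = r^2 * 17 mod 31 = 1^2 * 17 = 1*17 = 17
  bit 1 = 1: r = r^2 * 17 mod 31 = 17^2 * 17 = 10*17 = 15
  bit 2 = 1: r = r^2 * 17 mod 31 = 15^2 * 17 = 8*17 = 12
  -> A = 12
B = 17^14 mod 31  (bits of 14 = 1110)
  bit 0 = 1: r = r^2 * 17 mod 31 = 1^2 * 17 = 1*17 = 17
  bit 1 = 1: r = r^2 * 17 mod 31 = 17^2 * 17 = 10*17 = 15
  bit 2 = 1: r = r^2 * 17 mod 31 = 15^2 * 17 = 8*17 = 12
  bit 3 = 0: r = r^2 mod 31 = 12^2 = 20
  -> B = 20
s = B^a = 20^7 mod 31  (bits of 7 = 111)
  bit 0 = 1: r = r^2 * 20 mod 31 = 1^2 * 20 = 1*20 = 20
  bit 1 = 1: r = r^2 * 20 mod 31 = 20^2 * 20 = 28*20 = 2
  bit 2 = 1: r = r^2 * 20 mod 31 = 2^2 * 20 = 4*20 = 18
  -> s = B^a = 18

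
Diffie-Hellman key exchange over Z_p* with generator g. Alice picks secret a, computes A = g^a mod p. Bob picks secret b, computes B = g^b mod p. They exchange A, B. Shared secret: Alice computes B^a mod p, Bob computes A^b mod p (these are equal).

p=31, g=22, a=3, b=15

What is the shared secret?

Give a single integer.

A = 22^3 mod 31  (bits of 3 = 11)
  bit 0 = 1: r = r^2 * 22 mod 31 = 1^2 * 22 = 1*22 = 22
  bit 1 = 1: r = r^2 * 22 mod 31 = 22^2 * 22 = 19*22 = 15
  -> A = 15
B = 22^15 mod 31  (bits of 15 = 1111)
  bit 0 = 1: r = r^2 * 22 mod 31 = 1^2 * 22 = 1*22 = 22
  bit 1 = 1: r = r^2 * 22 mod 31 = 22^2 * 22 = 19*22 = 15
  bit 2 = 1: r = r^2 * 22 mod 31 = 15^2 * 22 = 8*22 = 21
  bit 3 = 1: r = r^2 * 22 mod 31 = 21^2 * 22 = 7*22 = 30
  -> B = 30
s = B^a = 30^3 mod 31  (bits of 3 = 11)
  bit 0 = 1: r = r^2 * 30 mod 31 = 1^2 * 30 = 1*30 = 30
  bit 1 = 1: r = r^2 * 30 mod 31 = 30^2 * 30 = 1*30 = 30
  -> s = B^a = 30

Answer: 30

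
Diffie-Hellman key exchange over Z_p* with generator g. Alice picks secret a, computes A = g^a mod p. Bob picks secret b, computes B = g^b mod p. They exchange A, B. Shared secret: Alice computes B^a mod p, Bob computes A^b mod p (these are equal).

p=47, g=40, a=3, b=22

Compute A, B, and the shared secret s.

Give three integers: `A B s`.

A = 40^3 mod 47  (bits of 3 = 11)
  bit 0 = 1: r = r^2 * 40 mod 47 = 1^2 * 40 = 1*40 = 40
  bit 1 = 1: r = r^2 * 40 mod 47 = 40^2 * 40 = 2*40 = 33
  -> A = 33
B = 40^22 mod 47  (bits of 22 = 10110)
  bit 0 = 1: r = r^2 * 40 mod 47 = 1^2 * 40 = 1*40 = 40
  bit 1 = 0: r = r^2 mod 47 = 40^2 = 2
  bit 2 = 1: r = r^2 * 40 mod 47 = 2^2 * 40 = 4*40 = 19
  bit 3 = 1: r = r^2 * 40 mod 47 = 19^2 * 40 = 32*40 = 11
  bit 4 = 0: r = r^2 mod 47 = 11^2 = 27
  -> B = 27
s = B^a = 27^3 mod 47  (bits of 3 = 11)
  bit 0 = 1: r = r^2 * 27 mod 47 = 1^2 * 27 = 1*27 = 27
  bit 1 = 1: r = r^2 * 27 mod 47 = 27^2 * 27 = 24*27 = 37
  -> s = B^a = 37

Answer: 33 27 37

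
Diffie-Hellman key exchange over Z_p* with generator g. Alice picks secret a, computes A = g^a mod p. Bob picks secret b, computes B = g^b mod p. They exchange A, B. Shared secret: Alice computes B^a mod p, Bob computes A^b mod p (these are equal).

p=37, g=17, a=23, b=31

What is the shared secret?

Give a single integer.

A = 17^23 mod 37  (bits of 23 = 10111)
  bit 0 = 1: r = r^2 * 17 mod 37 = 1^2 * 17 = 1*17 = 17
  bit 1 = 0: r = r^2 mod 37 = 17^2 = 30
  bit 2 = 1: r = r^2 * 17 mod 37 = 30^2 * 17 = 12*17 = 19
  bit 3 = 1: r = r^2 * 17 mod 37 = 19^2 * 17 = 28*17 = 32
  bit 4 = 1: r = r^2 * 17 mod 37 = 32^2 * 17 = 25*17 = 18
  -> A = 18
B = 17^31 mod 37  (bits of 31 = 11111)
  bit 0 = 1: r = r^2 * 17 mod 37 = 1^2 * 17 = 1*17 = 17
  bit 1 = 1: r = r^2 * 17 mod 37 = 17^2 * 17 = 30*17 = 29
  bit 2 = 1: r = r^2 * 17 mod 37 = 29^2 * 17 = 27*17 = 15
  bit 3 = 1: r = r^2 * 17 mod 37 = 15^2 * 17 = 3*17 = 14
  bit 4 = 1: r = r^2 * 17 mod 37 = 14^2 * 17 = 11*17 = 2
  -> B = 2
s = B^a = 2^23 mod 37  (bits of 23 = 10111)
  bit 0 = 1: r = r^2 * 2 mod 37 = 1^2 * 2 = 1*2 = 2
  bit 1 = 0: r = r^2 mod 37 = 2^2 = 4
  bit 2 = 1: r = r^2 * 2 mod 37 = 4^2 * 2 = 16*2 = 32
  bit 3 = 1: r = r^2 * 2 mod 37 = 32^2 * 2 = 25*2 = 13
  bit 4 = 1: r = r^2 * 2 mod 37 = 13^2 * 2 = 21*2 = 5
  -> s = B^a = 5

Answer: 5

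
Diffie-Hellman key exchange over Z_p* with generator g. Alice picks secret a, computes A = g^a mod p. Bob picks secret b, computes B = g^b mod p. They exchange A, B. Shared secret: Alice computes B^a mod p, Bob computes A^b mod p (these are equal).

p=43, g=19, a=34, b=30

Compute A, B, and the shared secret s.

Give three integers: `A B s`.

A = 19^34 mod 43  (bits of 34 = 100010)
  bit 0 = 1: r = r^2 * 19 mod 43 = 1^2 * 19 = 1*19 = 19
  bit 1 = 0: r = r^2 mod 43 = 19^2 = 17
  bit 2 = 0: r = r^2 mod 43 = 17^2 = 31
  bit 3 = 0: r = r^2 mod 43 = 31^2 = 15
  bit 4 = 1: r = r^2 * 19 mod 43 = 15^2 * 19 = 10*19 = 18
  bit 5 = 0: r = r^2 mod 43 = 18^2 = 23
  -> A = 23
B = 19^30 mod 43  (bits of 30 = 11110)
  bit 0 = 1: r = r^2 * 19 mod 43 = 1^2 * 19 = 1*19 = 19
  bit 1 = 1: r = r^2 * 19 mod 43 = 19^2 * 19 = 17*19 = 22
  bit 2 = 1: r = r^2 * 19 mod 43 = 22^2 * 19 = 11*19 = 37
  bit 3 = 1: r = r^2 * 19 mod 43 = 37^2 * 19 = 36*19 = 39
  bit 4 = 0: r = r^2 mod 43 = 39^2 = 16
  -> B = 16
s = B^a = 16^34 mod 43  (bits of 34 = 100010)
  bit 0 = 1: r = r^2 * 16 mod 43 = 1^2 * 16 = 1*16 = 16
  bit 1 = 0: r = r^2 mod 43 = 16^2 = 41
  bit 2 = 0: r = r^2 mod 43 = 41^2 = 4
  bit 3 = 0: r = r^2 mod 43 = 4^2 = 16
  bit 4 = 1: r = r^2 * 16 mod 43 = 16^2 * 16 = 41*16 = 11
  bit 5 = 0: r = r^2 mod 43 = 11^2 = 35
  -> s = B^a = 35

Answer: 23 16 35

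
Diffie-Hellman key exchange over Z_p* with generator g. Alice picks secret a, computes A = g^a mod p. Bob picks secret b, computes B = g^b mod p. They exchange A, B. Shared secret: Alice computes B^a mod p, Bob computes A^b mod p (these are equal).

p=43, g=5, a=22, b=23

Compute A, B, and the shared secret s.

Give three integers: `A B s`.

A = 5^22 mod 43  (bits of 22 = 10110)
  bit 0 = 1: r = r^2 * 5 mod 43 = 1^2 * 5 = 1*5 = 5
  bit 1 = 0: r = r^2 mod 43 = 5^2 = 25
  bit 2 = 1: r = r^2 * 5 mod 43 = 25^2 * 5 = 23*5 = 29
  bit 3 = 1: r = r^2 * 5 mod 43 = 29^2 * 5 = 24*5 = 34
  bit 4 = 0: r = r^2 mod 43 = 34^2 = 38
  -> A = 38
B = 5^23 mod 43  (bits of 23 = 10111)
  bit 0 = 1: r = r^2 * 5 mod 43 = 1^2 * 5 = 1*5 = 5
  bit 1 = 0: r = r^2 mod 43 = 5^2 = 25
  bit 2 = 1: r = r^2 * 5 mod 43 = 25^2 * 5 = 23*5 = 29
  bit 3 = 1: r = r^2 * 5 mod 43 = 29^2 * 5 = 24*5 = 34
  bit 4 = 1: r = r^2 * 5 mod 43 = 34^2 * 5 = 38*5 = 18
  -> B = 18
s = B^a = 18^22 mod 43  (bits of 22 = 10110)
  bit 0 = 1: r = r^2 * 18 mod 43 = 1^2 * 18 = 1*18 = 18
  bit 1 = 0: r = r^2 mod 43 = 18^2 = 23
  bit 2 = 1: r = r^2 * 18 mod 43 = 23^2 * 18 = 13*18 = 19
  bit 3 = 1: r = r^2 * 18 mod 43 = 19^2 * 18 = 17*18 = 5
  bit 4 = 0: r = r^2 mod 43 = 5^2 = 25
  -> s = B^a = 25

Answer: 38 18 25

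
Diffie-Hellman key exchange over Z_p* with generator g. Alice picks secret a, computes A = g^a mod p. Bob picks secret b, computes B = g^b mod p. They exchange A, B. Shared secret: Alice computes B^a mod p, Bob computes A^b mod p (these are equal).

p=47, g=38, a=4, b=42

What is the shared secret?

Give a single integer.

A = 38^4 mod 47  (bits of 4 = 100)
  bit 0 = 1: r = r^2 * 38 mod 47 = 1^2 * 38 = 1*38 = 38
  bit 1 = 0: r = r^2 mod 47 = 38^2 = 34
  bit 2 = 0: r = r^2 mod 47 = 34^2 = 28
  -> A = 28
B = 38^42 mod 47  (bits of 42 = 101010)
  bit 0 = 1: r = r^2 * 38 mod 47 = 1^2 * 38 = 1*38 = 38
  bit 1 = 0: r = r^2 mod 47 = 38^2 = 34
  bit 2 = 1: r = r^2 * 38 mod 47 = 34^2 * 38 = 28*38 = 30
  bit 3 = 0: r = r^2 mod 47 = 30^2 = 7
  bit 4 = 1: r = r^2 * 38 mod 47 = 7^2 * 38 = 2*38 = 29
  bit 5 = 0: r = r^2 mod 47 = 29^2 = 42
  -> B = 42
s = B^a = 42^4 mod 47  (bits of 4 = 100)
  bit 0 = 1: r = r^2 * 42 mod 47 = 1^2 * 42 = 1*42 = 42
  bit 1 = 0: r = r^2 mod 47 = 42^2 = 25
  bit 2 = 0: r = r^2 mod 47 = 25^2 = 14
  -> s = B^a = 14

Answer: 14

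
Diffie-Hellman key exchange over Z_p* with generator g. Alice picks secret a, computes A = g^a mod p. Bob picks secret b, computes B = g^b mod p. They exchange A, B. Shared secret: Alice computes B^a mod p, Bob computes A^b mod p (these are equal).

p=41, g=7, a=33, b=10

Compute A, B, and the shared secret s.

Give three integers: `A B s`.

A = 7^33 mod 41  (bits of 33 = 100001)
  bit 0 = 1: r = r^2 * 7 mod 41 = 1^2 * 7 = 1*7 = 7
  bit 1 = 0: r = r^2 mod 41 = 7^2 = 8
  bit 2 = 0: r = r^2 mod 41 = 8^2 = 23
  bit 3 = 0: r = r^2 mod 41 = 23^2 = 37
  bit 4 = 0: r = r^2 mod 41 = 37^2 = 16
  bit 5 = 1: r = r^2 * 7 mod 41 = 16^2 * 7 = 10*7 = 29
  -> A = 29
B = 7^10 mod 41  (bits of 10 = 1010)
  bit 0 = 1: r = r^2 * 7 mod 41 = 1^2 * 7 = 1*7 = 7
  bit 1 = 0: r = r^2 mod 41 = 7^2 = 8
  bit 2 = 1: r = r^2 * 7 mod 41 = 8^2 * 7 = 23*7 = 38
  bit 3 = 0: r = r^2 mod 41 = 38^2 = 9
  -> B = 9
s = B^a = 9^33 mod 41  (bits of 33 = 100001)
  bit 0 = 1: r = r^2 * 9 mod 41 = 1^2 * 9 = 1*9 = 9
  bit 1 = 0: r = r^2 mod 41 = 9^2 = 40
  bit 2 = 0: r = r^2 mod 41 = 40^2 = 1
  bit 3 = 0: r = r^2 mod 41 = 1^2 = 1
  bit 4 = 0: r = r^2 mod 41 = 1^2 = 1
  bit 5 = 1: r = r^2 * 9 mod 41 = 1^2 * 9 = 1*9 = 9
  -> s = B^a = 9

Answer: 29 9 9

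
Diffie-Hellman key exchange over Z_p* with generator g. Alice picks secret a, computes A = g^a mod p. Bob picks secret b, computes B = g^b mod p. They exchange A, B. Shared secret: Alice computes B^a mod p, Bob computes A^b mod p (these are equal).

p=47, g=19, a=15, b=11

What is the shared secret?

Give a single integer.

Answer: 10

Derivation:
A = 19^15 mod 47  (bits of 15 = 1111)
  bit 0 = 1: r = r^2 * 19 mod 47 = 1^2 * 19 = 1*19 = 19
  bit 1 = 1: r = r^2 * 19 mod 47 = 19^2 * 19 = 32*19 = 44
  bit 2 = 1: r = r^2 * 19 mod 47 = 44^2 * 19 = 9*19 = 30
  bit 3 = 1: r = r^2 * 19 mod 47 = 30^2 * 19 = 7*19 = 39
  -> A = 39
B = 19^11 mod 47  (bits of 11 = 1011)
  bit 0 = 1: r = r^2 * 19 mod 47 = 1^2 * 19 = 1*19 = 19
  bit 1 = 0: r = r^2 mod 47 = 19^2 = 32
  bit 2 = 1: r = r^2 * 19 mod 47 = 32^2 * 19 = 37*19 = 45
  bit 3 = 1: r = r^2 * 19 mod 47 = 45^2 * 19 = 4*19 = 29
  -> B = 29
s = B^a = 29^15 mod 47  (bits of 15 = 1111)
  bit 0 = 1: r = r^2 * 29 mod 47 = 1^2 * 29 = 1*29 = 29
  bit 1 = 1: r = r^2 * 29 mod 47 = 29^2 * 29 = 42*29 = 43
  bit 2 = 1: r = r^2 * 29 mod 47 = 43^2 * 29 = 16*29 = 41
  bit 3 = 1: r = r^2 * 29 mod 47 = 41^2 * 29 = 36*29 = 10
  -> s = B^a = 10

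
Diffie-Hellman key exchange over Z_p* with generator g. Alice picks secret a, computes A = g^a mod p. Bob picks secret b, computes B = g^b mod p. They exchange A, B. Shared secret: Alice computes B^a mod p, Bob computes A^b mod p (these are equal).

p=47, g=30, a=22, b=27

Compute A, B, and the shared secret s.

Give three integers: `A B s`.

A = 30^22 mod 47  (bits of 22 = 10110)
  bit 0 = 1: r = r^2 * 30 mod 47 = 1^2 * 30 = 1*30 = 30
  bit 1 = 0: r = r^2 mod 47 = 30^2 = 7
  bit 2 = 1: r = r^2 * 30 mod 47 = 7^2 * 30 = 2*30 = 13
  bit 3 = 1: r = r^2 * 30 mod 47 = 13^2 * 30 = 28*30 = 41
  bit 4 = 0: r = r^2 mod 47 = 41^2 = 36
  -> A = 36
B = 30^27 mod 47  (bits of 27 = 11011)
  bit 0 = 1: r = r^2 * 30 mod 47 = 1^2 * 30 = 1*30 = 30
  bit 1 = 1: r = r^2 * 30 mod 47 = 30^2 * 30 = 7*30 = 22
  bit 2 = 0: r = r^2 mod 47 = 22^2 = 14
  bit 3 = 1: r = r^2 * 30 mod 47 = 14^2 * 30 = 8*30 = 5
  bit 4 = 1: r = r^2 * 30 mod 47 = 5^2 * 30 = 25*30 = 45
  -> B = 45
s = B^a = 45^22 mod 47  (bits of 22 = 10110)
  bit 0 = 1: r = r^2 * 45 mod 47 = 1^2 * 45 = 1*45 = 45
  bit 1 = 0: r = r^2 mod 47 = 45^2 = 4
  bit 2 = 1: r = r^2 * 45 mod 47 = 4^2 * 45 = 16*45 = 15
  bit 3 = 1: r = r^2 * 45 mod 47 = 15^2 * 45 = 37*45 = 20
  bit 4 = 0: r = r^2 mod 47 = 20^2 = 24
  -> s = B^a = 24

Answer: 36 45 24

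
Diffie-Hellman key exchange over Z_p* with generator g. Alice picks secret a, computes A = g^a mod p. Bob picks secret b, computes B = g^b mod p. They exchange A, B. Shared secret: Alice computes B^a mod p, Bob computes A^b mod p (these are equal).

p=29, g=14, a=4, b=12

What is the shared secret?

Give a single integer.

Answer: 24

Derivation:
A = 14^4 mod 29  (bits of 4 = 100)
  bit 0 = 1: r = r^2 * 14 mod 29 = 1^2 * 14 = 1*14 = 14
  bit 1 = 0: r = r^2 mod 29 = 14^2 = 22
  bit 2 = 0: r = r^2 mod 29 = 22^2 = 20
  -> A = 20
B = 14^12 mod 29  (bits of 12 = 1100)
  bit 0 = 1: r = r^2 * 14 mod 29 = 1^2 * 14 = 1*14 = 14
  bit 1 = 1: r = r^2 * 14 mod 29 = 14^2 * 14 = 22*14 = 18
  bit 2 = 0: r = r^2 mod 29 = 18^2 = 5
  bit 3 = 0: r = r^2 mod 29 = 5^2 = 25
  -> B = 25
s = B^a = 25^4 mod 29  (bits of 4 = 100)
  bit 0 = 1: r = r^2 * 25 mod 29 = 1^2 * 25 = 1*25 = 25
  bit 1 = 0: r = r^2 mod 29 = 25^2 = 16
  bit 2 = 0: r = r^2 mod 29 = 16^2 = 24
  -> s = B^a = 24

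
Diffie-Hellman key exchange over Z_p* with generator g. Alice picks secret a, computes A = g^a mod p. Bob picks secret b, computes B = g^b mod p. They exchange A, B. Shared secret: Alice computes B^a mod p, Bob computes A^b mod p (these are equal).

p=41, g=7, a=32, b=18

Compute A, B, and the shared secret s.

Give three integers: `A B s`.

Answer: 10 5 16

Derivation:
A = 7^32 mod 41  (bits of 32 = 100000)
  bit 0 = 1: r = r^2 * 7 mod 41 = 1^2 * 7 = 1*7 = 7
  bit 1 = 0: r = r^2 mod 41 = 7^2 = 8
  bit 2 = 0: r = r^2 mod 41 = 8^2 = 23
  bit 3 = 0: r = r^2 mod 41 = 23^2 = 37
  bit 4 = 0: r = r^2 mod 41 = 37^2 = 16
  bit 5 = 0: r = r^2 mod 41 = 16^2 = 10
  -> A = 10
B = 7^18 mod 41  (bits of 18 = 10010)
  bit 0 = 1: r = r^2 * 7 mod 41 = 1^2 * 7 = 1*7 = 7
  bit 1 = 0: r = r^2 mod 41 = 7^2 = 8
  bit 2 = 0: r = r^2 mod 41 = 8^2 = 23
  bit 3 = 1: r = r^2 * 7 mod 41 = 23^2 * 7 = 37*7 = 13
  bit 4 = 0: r = r^2 mod 41 = 13^2 = 5
  -> B = 5
s = B^a = 5^32 mod 41  (bits of 32 = 100000)
  bit 0 = 1: r = r^2 * 5 mod 41 = 1^2 * 5 = 1*5 = 5
  bit 1 = 0: r = r^2 mod 41 = 5^2 = 25
  bit 2 = 0: r = r^2 mod 41 = 25^2 = 10
  bit 3 = 0: r = r^2 mod 41 = 10^2 = 18
  bit 4 = 0: r = r^2 mod 41 = 18^2 = 37
  bit 5 = 0: r = r^2 mod 41 = 37^2 = 16
  -> s = B^a = 16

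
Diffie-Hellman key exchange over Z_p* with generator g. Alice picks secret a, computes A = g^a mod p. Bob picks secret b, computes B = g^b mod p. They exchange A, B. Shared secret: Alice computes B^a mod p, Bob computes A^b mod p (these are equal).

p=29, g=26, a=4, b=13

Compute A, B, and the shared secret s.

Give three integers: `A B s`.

A = 26^4 mod 29  (bits of 4 = 100)
  bit 0 = 1: r = r^2 * 26 mod 29 = 1^2 * 26 = 1*26 = 26
  bit 1 = 0: r = r^2 mod 29 = 26^2 = 9
  bit 2 = 0: r = r^2 mod 29 = 9^2 = 23
  -> A = 23
B = 26^13 mod 29  (bits of 13 = 1101)
  bit 0 = 1: r = r^2 * 26 mod 29 = 1^2 * 26 = 1*26 = 26
  bit 1 = 1: r = r^2 * 26 mod 29 = 26^2 * 26 = 9*26 = 2
  bit 2 = 0: r = r^2 mod 29 = 2^2 = 4
  bit 3 = 1: r = r^2 * 26 mod 29 = 4^2 * 26 = 16*26 = 10
  -> B = 10
s = B^a = 10^4 mod 29  (bits of 4 = 100)
  bit 0 = 1: r = r^2 * 10 mod 29 = 1^2 * 10 = 1*10 = 10
  bit 1 = 0: r = r^2 mod 29 = 10^2 = 13
  bit 2 = 0: r = r^2 mod 29 = 13^2 = 24
  -> s = B^a = 24

Answer: 23 10 24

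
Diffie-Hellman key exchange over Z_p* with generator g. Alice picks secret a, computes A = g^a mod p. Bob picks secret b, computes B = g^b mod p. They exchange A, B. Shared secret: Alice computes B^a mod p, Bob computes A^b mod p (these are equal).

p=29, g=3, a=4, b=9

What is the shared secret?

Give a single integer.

A = 3^4 mod 29  (bits of 4 = 100)
  bit 0 = 1: r = r^2 * 3 mod 29 = 1^2 * 3 = 1*3 = 3
  bit 1 = 0: r = r^2 mod 29 = 3^2 = 9
  bit 2 = 0: r = r^2 mod 29 = 9^2 = 23
  -> A = 23
B = 3^9 mod 29  (bits of 9 = 1001)
  bit 0 = 1: r = r^2 * 3 mod 29 = 1^2 * 3 = 1*3 = 3
  bit 1 = 0: r = r^2 mod 29 = 3^2 = 9
  bit 2 = 0: r = r^2 mod 29 = 9^2 = 23
  bit 3 = 1: r = r^2 * 3 mod 29 = 23^2 * 3 = 7*3 = 21
  -> B = 21
s = B^a = 21^4 mod 29  (bits of 4 = 100)
  bit 0 = 1: r = r^2 * 21 mod 29 = 1^2 * 21 = 1*21 = 21
  bit 1 = 0: r = r^2 mod 29 = 21^2 = 6
  bit 2 = 0: r = r^2 mod 29 = 6^2 = 7
  -> s = B^a = 7

Answer: 7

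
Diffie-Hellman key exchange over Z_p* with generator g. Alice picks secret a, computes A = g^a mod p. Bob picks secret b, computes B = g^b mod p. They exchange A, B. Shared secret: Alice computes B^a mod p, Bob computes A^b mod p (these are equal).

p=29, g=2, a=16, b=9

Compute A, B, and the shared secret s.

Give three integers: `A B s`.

Answer: 25 19 16

Derivation:
A = 2^16 mod 29  (bits of 16 = 10000)
  bit 0 = 1: r = r^2 * 2 mod 29 = 1^2 * 2 = 1*2 = 2
  bit 1 = 0: r = r^2 mod 29 = 2^2 = 4
  bit 2 = 0: r = r^2 mod 29 = 4^2 = 16
  bit 3 = 0: r = r^2 mod 29 = 16^2 = 24
  bit 4 = 0: r = r^2 mod 29 = 24^2 = 25
  -> A = 25
B = 2^9 mod 29  (bits of 9 = 1001)
  bit 0 = 1: r = r^2 * 2 mod 29 = 1^2 * 2 = 1*2 = 2
  bit 1 = 0: r = r^2 mod 29 = 2^2 = 4
  bit 2 = 0: r = r^2 mod 29 = 4^2 = 16
  bit 3 = 1: r = r^2 * 2 mod 29 = 16^2 * 2 = 24*2 = 19
  -> B = 19
s = B^a = 19^16 mod 29  (bits of 16 = 10000)
  bit 0 = 1: r = r^2 * 19 mod 29 = 1^2 * 19 = 1*19 = 19
  bit 1 = 0: r = r^2 mod 29 = 19^2 = 13
  bit 2 = 0: r = r^2 mod 29 = 13^2 = 24
  bit 3 = 0: r = r^2 mod 29 = 24^2 = 25
  bit 4 = 0: r = r^2 mod 29 = 25^2 = 16
  -> s = B^a = 16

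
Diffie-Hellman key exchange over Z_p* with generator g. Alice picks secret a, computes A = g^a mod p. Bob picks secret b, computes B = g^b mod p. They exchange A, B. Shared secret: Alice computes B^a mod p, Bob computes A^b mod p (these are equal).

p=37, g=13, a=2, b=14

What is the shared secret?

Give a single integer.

Answer: 33

Derivation:
A = 13^2 mod 37  (bits of 2 = 10)
  bit 0 = 1: r = r^2 * 13 mod 37 = 1^2 * 13 = 1*13 = 13
  bit 1 = 0: r = r^2 mod 37 = 13^2 = 21
  -> A = 21
B = 13^14 mod 37  (bits of 14 = 1110)
  bit 0 = 1: r = r^2 * 13 mod 37 = 1^2 * 13 = 1*13 = 13
  bit 1 = 1: r = r^2 * 13 mod 37 = 13^2 * 13 = 21*13 = 14
  bit 2 = 1: r = r^2 * 13 mod 37 = 14^2 * 13 = 11*13 = 32
  bit 3 = 0: r = r^2 mod 37 = 32^2 = 25
  -> B = 25
s = B^a = 25^2 mod 37  (bits of 2 = 10)
  bit 0 = 1: r = r^2 * 25 mod 37 = 1^2 * 25 = 1*25 = 25
  bit 1 = 0: r = r^2 mod 37 = 25^2 = 33
  -> s = B^a = 33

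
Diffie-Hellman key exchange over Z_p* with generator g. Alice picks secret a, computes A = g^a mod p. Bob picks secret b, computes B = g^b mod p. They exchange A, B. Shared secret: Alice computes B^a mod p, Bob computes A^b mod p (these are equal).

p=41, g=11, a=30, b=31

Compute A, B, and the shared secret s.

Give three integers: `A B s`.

Answer: 32 24 9

Derivation:
A = 11^30 mod 41  (bits of 30 = 11110)
  bit 0 = 1: r = r^2 * 11 mod 41 = 1^2 * 11 = 1*11 = 11
  bit 1 = 1: r = r^2 * 11 mod 41 = 11^2 * 11 = 39*11 = 19
  bit 2 = 1: r = r^2 * 11 mod 41 = 19^2 * 11 = 33*11 = 35
  bit 3 = 1: r = r^2 * 11 mod 41 = 35^2 * 11 = 36*11 = 27
  bit 4 = 0: r = r^2 mod 41 = 27^2 = 32
  -> A = 32
B = 11^31 mod 41  (bits of 31 = 11111)
  bit 0 = 1: r = r^2 * 11 mod 41 = 1^2 * 11 = 1*11 = 11
  bit 1 = 1: r = r^2 * 11 mod 41 = 11^2 * 11 = 39*11 = 19
  bit 2 = 1: r = r^2 * 11 mod 41 = 19^2 * 11 = 33*11 = 35
  bit 3 = 1: r = r^2 * 11 mod 41 = 35^2 * 11 = 36*11 = 27
  bit 4 = 1: r = r^2 * 11 mod 41 = 27^2 * 11 = 32*11 = 24
  -> B = 24
s = B^a = 24^30 mod 41  (bits of 30 = 11110)
  bit 0 = 1: r = r^2 * 24 mod 41 = 1^2 * 24 = 1*24 = 24
  bit 1 = 1: r = r^2 * 24 mod 41 = 24^2 * 24 = 2*24 = 7
  bit 2 = 1: r = r^2 * 24 mod 41 = 7^2 * 24 = 8*24 = 28
  bit 3 = 1: r = r^2 * 24 mod 41 = 28^2 * 24 = 5*24 = 38
  bit 4 = 0: r = r^2 mod 41 = 38^2 = 9
  -> s = B^a = 9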